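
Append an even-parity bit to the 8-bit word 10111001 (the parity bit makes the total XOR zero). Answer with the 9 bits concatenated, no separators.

XOR of the 8 data bits: 1⊕0⊕1⊕1⊕1⊕0⊕0⊕1 = 1
Parity bit = 1 (so all 9 bits XOR to 0).

101110011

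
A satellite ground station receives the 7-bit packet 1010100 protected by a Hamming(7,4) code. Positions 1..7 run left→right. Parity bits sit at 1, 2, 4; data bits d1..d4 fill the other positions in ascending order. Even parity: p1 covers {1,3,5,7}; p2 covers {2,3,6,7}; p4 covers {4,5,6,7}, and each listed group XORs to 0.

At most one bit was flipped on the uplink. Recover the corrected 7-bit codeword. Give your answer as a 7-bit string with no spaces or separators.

s1 (pos 1,3,5,7): 1⊕1⊕1⊕0 = 1
s2 (pos 2,3,6,7): 0⊕1⊕0⊕0 = 1
s4 (pos 4,5,6,7): 0⊕1⊕0⊕0 = 1
Syndrome s4…s1 = 111 → error at position 7.
Flip position 7: 1010100 → 1010101

1010101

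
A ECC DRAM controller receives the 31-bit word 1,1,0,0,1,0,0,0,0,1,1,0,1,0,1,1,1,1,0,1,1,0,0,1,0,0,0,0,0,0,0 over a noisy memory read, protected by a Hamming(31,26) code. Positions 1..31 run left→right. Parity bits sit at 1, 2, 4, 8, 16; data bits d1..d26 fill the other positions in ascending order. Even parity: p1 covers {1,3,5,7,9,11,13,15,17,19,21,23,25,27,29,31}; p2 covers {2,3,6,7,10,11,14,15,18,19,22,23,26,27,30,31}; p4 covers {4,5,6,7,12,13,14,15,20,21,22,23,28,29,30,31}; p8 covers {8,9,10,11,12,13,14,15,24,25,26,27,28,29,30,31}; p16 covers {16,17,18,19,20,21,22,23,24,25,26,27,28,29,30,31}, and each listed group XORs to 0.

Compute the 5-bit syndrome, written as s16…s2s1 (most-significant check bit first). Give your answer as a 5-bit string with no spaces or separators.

s1 (pos 1,3,5,7,9,11,13,15,17,19,21,23,25,27,29,31): 1⊕0⊕1⊕0⊕0⊕1⊕1⊕1⊕1⊕0⊕1⊕0⊕0⊕0⊕0⊕0 = 1
s2 (pos 2,3,6,7,10,11,14,15,18,19,22,23,26,27,30,31): 1⊕0⊕0⊕0⊕1⊕1⊕0⊕1⊕1⊕0⊕0⊕0⊕0⊕0⊕0⊕0 = 1
s4 (pos 4,5,6,7,12,13,14,15,20,21,22,23,28,29,30,31): 0⊕1⊕0⊕0⊕0⊕1⊕0⊕1⊕1⊕1⊕0⊕0⊕0⊕0⊕0⊕0 = 1
s8 (pos 8,9,10,11,12,13,14,15,24,25,26,27,28,29,30,31): 0⊕0⊕1⊕1⊕0⊕1⊕0⊕1⊕1⊕0⊕0⊕0⊕0⊕0⊕0⊕0 = 1
s16 (pos 16,17,18,19,20,21,22,23,24,25,26,27,28,29,30,31): 1⊕1⊕1⊕0⊕1⊕1⊕0⊕0⊕1⊕0⊕0⊕0⊕0⊕0⊕0⊕0 = 0
Syndrome s16…s1 = 01111 → error at position 15.

01111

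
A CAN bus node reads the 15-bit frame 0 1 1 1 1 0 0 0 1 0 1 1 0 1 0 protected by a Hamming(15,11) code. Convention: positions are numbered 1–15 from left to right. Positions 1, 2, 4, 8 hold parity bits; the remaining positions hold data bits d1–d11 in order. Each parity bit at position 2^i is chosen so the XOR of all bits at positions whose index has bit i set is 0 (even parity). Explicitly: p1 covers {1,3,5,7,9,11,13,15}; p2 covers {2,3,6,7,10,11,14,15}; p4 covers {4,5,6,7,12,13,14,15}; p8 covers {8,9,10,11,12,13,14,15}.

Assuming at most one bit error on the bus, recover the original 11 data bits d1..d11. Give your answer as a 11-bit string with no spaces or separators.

s1 (pos 1,3,5,7,9,11,13,15): 0⊕1⊕1⊕0⊕1⊕1⊕0⊕0 = 0
s2 (pos 2,3,6,7,10,11,14,15): 1⊕1⊕0⊕0⊕0⊕1⊕1⊕0 = 0
s4 (pos 4,5,6,7,12,13,14,15): 1⊕1⊕0⊕0⊕1⊕0⊕1⊕0 = 0
s8 (pos 8,9,10,11,12,13,14,15): 0⊕1⊕0⊕1⊕1⊕0⊕1⊕0 = 0
Syndrome s8…s1 = 0000 → no error.
Read data bits from positions 3,5,6,7,9,10,11,12,13,14,15: 11001011010

11001011010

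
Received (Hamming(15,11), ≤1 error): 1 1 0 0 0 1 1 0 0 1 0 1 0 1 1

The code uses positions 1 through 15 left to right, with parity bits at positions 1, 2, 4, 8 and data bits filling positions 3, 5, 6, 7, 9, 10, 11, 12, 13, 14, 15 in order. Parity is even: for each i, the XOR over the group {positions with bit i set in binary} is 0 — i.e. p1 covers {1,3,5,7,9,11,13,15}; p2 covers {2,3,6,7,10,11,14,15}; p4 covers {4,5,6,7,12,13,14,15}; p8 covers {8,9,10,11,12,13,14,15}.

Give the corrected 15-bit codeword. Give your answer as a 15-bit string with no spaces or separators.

s1 (pos 1,3,5,7,9,11,13,15): 1⊕0⊕0⊕1⊕0⊕0⊕0⊕1 = 1
s2 (pos 2,3,6,7,10,11,14,15): 1⊕0⊕1⊕1⊕1⊕0⊕1⊕1 = 0
s4 (pos 4,5,6,7,12,13,14,15): 0⊕0⊕1⊕1⊕1⊕0⊕1⊕1 = 1
s8 (pos 8,9,10,11,12,13,14,15): 0⊕0⊕1⊕0⊕1⊕0⊕1⊕1 = 0
Syndrome s8…s1 = 0101 → error at position 5.
Flip position 5: 110001100101011 → 110011100101011

110011100101011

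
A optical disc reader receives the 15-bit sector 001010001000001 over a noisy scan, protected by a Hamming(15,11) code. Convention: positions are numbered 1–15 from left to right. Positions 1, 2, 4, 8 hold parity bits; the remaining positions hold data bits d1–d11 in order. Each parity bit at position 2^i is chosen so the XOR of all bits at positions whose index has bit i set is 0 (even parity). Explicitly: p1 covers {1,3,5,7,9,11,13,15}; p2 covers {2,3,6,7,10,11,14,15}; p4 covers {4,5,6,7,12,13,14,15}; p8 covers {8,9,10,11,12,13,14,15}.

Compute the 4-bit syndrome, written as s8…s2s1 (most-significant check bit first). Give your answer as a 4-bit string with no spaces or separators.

s1 (pos 1,3,5,7,9,11,13,15): 0⊕1⊕1⊕0⊕1⊕0⊕0⊕1 = 0
s2 (pos 2,3,6,7,10,11,14,15): 0⊕1⊕0⊕0⊕0⊕0⊕0⊕1 = 0
s4 (pos 4,5,6,7,12,13,14,15): 0⊕1⊕0⊕0⊕0⊕0⊕0⊕1 = 0
s8 (pos 8,9,10,11,12,13,14,15): 0⊕1⊕0⊕0⊕0⊕0⊕0⊕1 = 0
Syndrome s8…s1 = 0000 → no error.

0000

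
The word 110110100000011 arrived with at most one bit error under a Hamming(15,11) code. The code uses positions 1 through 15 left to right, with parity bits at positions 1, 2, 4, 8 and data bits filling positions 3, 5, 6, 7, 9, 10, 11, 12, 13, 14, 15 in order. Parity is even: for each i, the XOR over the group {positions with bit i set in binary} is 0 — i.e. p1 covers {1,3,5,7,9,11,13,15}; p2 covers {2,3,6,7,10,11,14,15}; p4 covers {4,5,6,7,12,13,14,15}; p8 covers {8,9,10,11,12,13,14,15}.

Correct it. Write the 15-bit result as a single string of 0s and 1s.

110010100000011

s1 (pos 1,3,5,7,9,11,13,15): 1⊕0⊕1⊕1⊕0⊕0⊕0⊕1 = 0
s2 (pos 2,3,6,7,10,11,14,15): 1⊕0⊕0⊕1⊕0⊕0⊕1⊕1 = 0
s4 (pos 4,5,6,7,12,13,14,15): 1⊕1⊕0⊕1⊕0⊕0⊕1⊕1 = 1
s8 (pos 8,9,10,11,12,13,14,15): 0⊕0⊕0⊕0⊕0⊕0⊕1⊕1 = 0
Syndrome s8…s1 = 0100 → error at position 4.
Flip position 4: 110110100000011 → 110010100000011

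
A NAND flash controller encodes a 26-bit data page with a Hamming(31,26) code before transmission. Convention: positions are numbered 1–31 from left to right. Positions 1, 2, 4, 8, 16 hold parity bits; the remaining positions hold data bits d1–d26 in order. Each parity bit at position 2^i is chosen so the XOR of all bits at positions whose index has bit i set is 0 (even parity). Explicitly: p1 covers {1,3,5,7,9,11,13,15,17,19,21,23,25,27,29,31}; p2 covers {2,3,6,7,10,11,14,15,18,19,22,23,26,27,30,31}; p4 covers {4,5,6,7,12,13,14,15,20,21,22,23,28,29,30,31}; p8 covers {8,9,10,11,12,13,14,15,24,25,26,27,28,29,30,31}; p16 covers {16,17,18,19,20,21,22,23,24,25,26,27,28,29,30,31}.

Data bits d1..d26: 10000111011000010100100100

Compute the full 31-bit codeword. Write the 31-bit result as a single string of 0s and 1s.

Place data at non-parity positions: p1 p2 1 p4 0 0 0 p8 0 1 1 1 0 1 1 p16 0 0 0 0 1 0 1 0 0 1 0 0 1 0 0
p1 (pos 1,3,5,7,9,11,13,15,17,19,21,23,25,27,29,31): XOR of data positions = 1⊕0⊕0⊕0⊕1⊕0⊕1⊕0⊕0⊕1⊕1⊕0⊕0⊕1⊕0 = 0
p2 (pos 2,3,6,7,10,11,14,15,18,19,22,23,26,27,30,31): XOR of data positions = 1⊕0⊕0⊕1⊕1⊕1⊕1⊕0⊕0⊕0⊕1⊕1⊕0⊕0⊕0 = 1
p4 (pos 4,5,6,7,12,13,14,15,20,21,22,23,28,29,30,31): XOR of data positions = 0⊕0⊕0⊕1⊕0⊕1⊕1⊕0⊕1⊕0⊕1⊕0⊕1⊕0⊕0 = 0
p8 (pos 8,9,10,11,12,13,14,15,24,25,26,27,28,29,30,31): XOR of data positions = 0⊕1⊕1⊕1⊕0⊕1⊕1⊕0⊕0⊕1⊕0⊕0⊕1⊕0⊕0 = 1
p16 (pos 16,17,18,19,20,21,22,23,24,25,26,27,28,29,30,31): XOR of data positions = 0⊕0⊕0⊕0⊕1⊕0⊕1⊕0⊕0⊕1⊕0⊕0⊕1⊕0⊕0 = 0
Codeword: 0110000101110110000010100100100

0110000101110110000010100100100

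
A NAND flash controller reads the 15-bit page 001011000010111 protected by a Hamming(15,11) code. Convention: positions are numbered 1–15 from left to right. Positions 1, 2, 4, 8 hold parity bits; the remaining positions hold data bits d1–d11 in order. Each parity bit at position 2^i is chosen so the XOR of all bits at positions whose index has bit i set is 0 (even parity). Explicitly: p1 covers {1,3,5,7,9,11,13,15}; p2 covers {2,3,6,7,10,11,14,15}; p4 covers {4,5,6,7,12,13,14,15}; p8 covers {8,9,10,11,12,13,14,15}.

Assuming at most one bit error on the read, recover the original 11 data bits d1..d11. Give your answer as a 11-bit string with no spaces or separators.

11110010111

s1 (pos 1,3,5,7,9,11,13,15): 0⊕1⊕1⊕0⊕0⊕1⊕1⊕1 = 1
s2 (pos 2,3,6,7,10,11,14,15): 0⊕1⊕1⊕0⊕0⊕1⊕1⊕1 = 1
s4 (pos 4,5,6,7,12,13,14,15): 0⊕1⊕1⊕0⊕0⊕1⊕1⊕1 = 1
s8 (pos 8,9,10,11,12,13,14,15): 0⊕0⊕0⊕1⊕0⊕1⊕1⊕1 = 0
Syndrome s8…s1 = 0111 → error at position 7.
Flip position 7: 001011000010111 → 001011100010111
Read data bits from positions 3,5,6,7,9,10,11,12,13,14,15: 11110010111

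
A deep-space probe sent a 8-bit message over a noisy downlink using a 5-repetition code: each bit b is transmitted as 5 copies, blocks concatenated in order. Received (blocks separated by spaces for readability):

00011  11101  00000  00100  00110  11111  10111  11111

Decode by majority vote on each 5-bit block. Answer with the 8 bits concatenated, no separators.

01000111

Block 1 (00011): 2 ones → 0
Block 2 (11101): 4 ones → 1
Block 3 (00000): 0 ones → 0
Block 4 (00100): 1 one → 0
Block 5 (00110): 2 ones → 0
Block 6 (11111): 5 ones → 1
Block 7 (10111): 4 ones → 1
Block 8 (11111): 5 ones → 1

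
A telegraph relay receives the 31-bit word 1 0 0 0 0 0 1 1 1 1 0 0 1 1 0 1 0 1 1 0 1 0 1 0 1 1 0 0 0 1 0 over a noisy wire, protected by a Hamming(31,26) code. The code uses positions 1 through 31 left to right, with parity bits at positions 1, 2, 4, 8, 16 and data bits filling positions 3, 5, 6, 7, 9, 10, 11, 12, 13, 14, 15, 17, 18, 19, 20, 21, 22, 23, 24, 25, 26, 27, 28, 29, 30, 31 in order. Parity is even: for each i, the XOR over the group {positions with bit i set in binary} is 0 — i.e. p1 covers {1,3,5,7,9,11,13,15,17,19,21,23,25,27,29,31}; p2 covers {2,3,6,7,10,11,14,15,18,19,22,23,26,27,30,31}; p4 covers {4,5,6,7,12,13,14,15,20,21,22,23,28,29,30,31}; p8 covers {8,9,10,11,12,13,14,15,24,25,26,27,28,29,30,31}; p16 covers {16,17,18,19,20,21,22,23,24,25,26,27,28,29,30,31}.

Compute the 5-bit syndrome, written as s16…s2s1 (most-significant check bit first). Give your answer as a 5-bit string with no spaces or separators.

s1 (pos 1,3,5,7,9,11,13,15,17,19,21,23,25,27,29,31): 1⊕0⊕0⊕1⊕1⊕0⊕1⊕0⊕0⊕1⊕1⊕1⊕1⊕0⊕0⊕0 = 0
s2 (pos 2,3,6,7,10,11,14,15,18,19,22,23,26,27,30,31): 0⊕0⊕0⊕1⊕1⊕0⊕1⊕0⊕1⊕1⊕0⊕1⊕1⊕0⊕1⊕0 = 0
s4 (pos 4,5,6,7,12,13,14,15,20,21,22,23,28,29,30,31): 0⊕0⊕0⊕1⊕0⊕1⊕1⊕0⊕0⊕1⊕0⊕1⊕0⊕0⊕1⊕0 = 0
s8 (pos 8,9,10,11,12,13,14,15,24,25,26,27,28,29,30,31): 1⊕1⊕1⊕0⊕0⊕1⊕1⊕0⊕0⊕1⊕1⊕0⊕0⊕0⊕1⊕0 = 0
s16 (pos 16,17,18,19,20,21,22,23,24,25,26,27,28,29,30,31): 1⊕0⊕1⊕1⊕0⊕1⊕0⊕1⊕0⊕1⊕1⊕0⊕0⊕0⊕1⊕0 = 0
Syndrome s16…s1 = 00000 → no error.

00000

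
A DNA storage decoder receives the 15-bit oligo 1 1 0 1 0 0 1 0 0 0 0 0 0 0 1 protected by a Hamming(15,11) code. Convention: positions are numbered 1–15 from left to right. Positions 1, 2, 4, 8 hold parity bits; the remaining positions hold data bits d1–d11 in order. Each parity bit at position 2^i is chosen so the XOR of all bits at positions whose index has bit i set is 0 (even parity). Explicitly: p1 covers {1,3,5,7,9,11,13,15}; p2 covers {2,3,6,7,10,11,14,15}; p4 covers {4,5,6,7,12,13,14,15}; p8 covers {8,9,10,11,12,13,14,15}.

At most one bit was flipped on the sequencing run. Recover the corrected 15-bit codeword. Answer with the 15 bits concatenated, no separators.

s1 (pos 1,3,5,7,9,11,13,15): 1⊕0⊕0⊕1⊕0⊕0⊕0⊕1 = 1
s2 (pos 2,3,6,7,10,11,14,15): 1⊕0⊕0⊕1⊕0⊕0⊕0⊕1 = 1
s4 (pos 4,5,6,7,12,13,14,15): 1⊕0⊕0⊕1⊕0⊕0⊕0⊕1 = 1
s8 (pos 8,9,10,11,12,13,14,15): 0⊕0⊕0⊕0⊕0⊕0⊕0⊕1 = 1
Syndrome s8…s1 = 1111 → error at position 15.
Flip position 15: 110100100000001 → 110100100000000

110100100000000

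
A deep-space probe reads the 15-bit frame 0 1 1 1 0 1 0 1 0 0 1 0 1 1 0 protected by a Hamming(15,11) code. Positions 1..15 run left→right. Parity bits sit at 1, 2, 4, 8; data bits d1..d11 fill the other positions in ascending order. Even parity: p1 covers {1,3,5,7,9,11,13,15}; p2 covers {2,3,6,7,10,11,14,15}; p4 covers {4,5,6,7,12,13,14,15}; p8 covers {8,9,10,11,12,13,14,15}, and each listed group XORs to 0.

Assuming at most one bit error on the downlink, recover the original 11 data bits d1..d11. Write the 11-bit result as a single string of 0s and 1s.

s1 (pos 1,3,5,7,9,11,13,15): 0⊕1⊕0⊕0⊕0⊕1⊕1⊕0 = 1
s2 (pos 2,3,6,7,10,11,14,15): 1⊕1⊕1⊕0⊕0⊕1⊕1⊕0 = 1
s4 (pos 4,5,6,7,12,13,14,15): 1⊕0⊕1⊕0⊕0⊕1⊕1⊕0 = 0
s8 (pos 8,9,10,11,12,13,14,15): 1⊕0⊕0⊕1⊕0⊕1⊕1⊕0 = 0
Syndrome s8…s1 = 0011 → error at position 3.
Flip position 3: 011101010010110 → 010101010010110
Read data bits from positions 3,5,6,7,9,10,11,12,13,14,15: 00100010110

00100010110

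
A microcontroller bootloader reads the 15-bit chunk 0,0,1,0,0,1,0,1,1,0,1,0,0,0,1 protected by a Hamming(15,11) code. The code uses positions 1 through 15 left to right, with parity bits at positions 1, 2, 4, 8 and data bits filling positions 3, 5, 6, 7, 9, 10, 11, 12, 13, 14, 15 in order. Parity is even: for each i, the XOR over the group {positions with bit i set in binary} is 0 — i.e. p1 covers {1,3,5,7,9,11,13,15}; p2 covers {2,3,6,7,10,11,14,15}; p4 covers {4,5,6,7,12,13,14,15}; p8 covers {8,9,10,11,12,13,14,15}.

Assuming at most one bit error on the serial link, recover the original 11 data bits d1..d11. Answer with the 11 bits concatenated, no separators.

10101010001

s1 (pos 1,3,5,7,9,11,13,15): 0⊕1⊕0⊕0⊕1⊕1⊕0⊕1 = 0
s2 (pos 2,3,6,7,10,11,14,15): 0⊕1⊕1⊕0⊕0⊕1⊕0⊕1 = 0
s4 (pos 4,5,6,7,12,13,14,15): 0⊕0⊕1⊕0⊕0⊕0⊕0⊕1 = 0
s8 (pos 8,9,10,11,12,13,14,15): 1⊕1⊕0⊕1⊕0⊕0⊕0⊕1 = 0
Syndrome s8…s1 = 0000 → no error.
Read data bits from positions 3,5,6,7,9,10,11,12,13,14,15: 10101010001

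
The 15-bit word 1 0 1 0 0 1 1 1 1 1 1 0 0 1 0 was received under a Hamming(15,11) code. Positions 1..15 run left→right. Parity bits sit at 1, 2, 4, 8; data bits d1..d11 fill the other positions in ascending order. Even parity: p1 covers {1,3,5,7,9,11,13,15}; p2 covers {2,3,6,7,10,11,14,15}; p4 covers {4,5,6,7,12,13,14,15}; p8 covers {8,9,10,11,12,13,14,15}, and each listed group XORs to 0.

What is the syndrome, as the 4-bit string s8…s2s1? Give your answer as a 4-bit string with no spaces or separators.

1101

s1 (pos 1,3,5,7,9,11,13,15): 1⊕1⊕0⊕1⊕1⊕1⊕0⊕0 = 1
s2 (pos 2,3,6,7,10,11,14,15): 0⊕1⊕1⊕1⊕1⊕1⊕1⊕0 = 0
s4 (pos 4,5,6,7,12,13,14,15): 0⊕0⊕1⊕1⊕0⊕0⊕1⊕0 = 1
s8 (pos 8,9,10,11,12,13,14,15): 1⊕1⊕1⊕1⊕0⊕0⊕1⊕0 = 1
Syndrome s8…s1 = 1101 → error at position 13.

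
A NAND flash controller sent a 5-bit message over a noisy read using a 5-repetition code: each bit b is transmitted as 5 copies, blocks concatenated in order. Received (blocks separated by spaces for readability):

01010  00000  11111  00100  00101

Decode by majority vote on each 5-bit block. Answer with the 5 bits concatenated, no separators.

00100

Block 1 (01010): 2 ones → 0
Block 2 (00000): 0 ones → 0
Block 3 (11111): 5 ones → 1
Block 4 (00100): 1 one → 0
Block 5 (00101): 2 ones → 0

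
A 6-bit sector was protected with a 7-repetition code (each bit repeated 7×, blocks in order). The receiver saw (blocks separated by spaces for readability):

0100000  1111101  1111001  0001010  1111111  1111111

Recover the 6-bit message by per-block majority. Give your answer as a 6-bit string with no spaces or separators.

Block 1 (0100000): 1 one → 0
Block 2 (1111101): 6 ones → 1
Block 3 (1111001): 5 ones → 1
Block 4 (0001010): 2 ones → 0
Block 5 (1111111): 7 ones → 1
Block 6 (1111111): 7 ones → 1

011011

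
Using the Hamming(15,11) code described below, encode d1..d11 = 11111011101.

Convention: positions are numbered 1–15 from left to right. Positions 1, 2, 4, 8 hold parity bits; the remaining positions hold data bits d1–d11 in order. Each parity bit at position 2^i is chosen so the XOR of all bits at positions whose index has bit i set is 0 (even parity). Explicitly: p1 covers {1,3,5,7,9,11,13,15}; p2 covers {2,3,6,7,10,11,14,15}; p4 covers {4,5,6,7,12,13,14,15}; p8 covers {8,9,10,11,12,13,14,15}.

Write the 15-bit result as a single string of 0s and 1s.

111011111011101

Place data at non-parity positions: p1 p2 1 p4 1 1 1 p8 1 0 1 1 1 0 1
p1 (pos 1,3,5,7,9,11,13,15): XOR of data positions = 1⊕1⊕1⊕1⊕1⊕1⊕1 = 1
p2 (pos 2,3,6,7,10,11,14,15): XOR of data positions = 1⊕1⊕1⊕0⊕1⊕0⊕1 = 1
p4 (pos 4,5,6,7,12,13,14,15): XOR of data positions = 1⊕1⊕1⊕1⊕1⊕0⊕1 = 0
p8 (pos 8,9,10,11,12,13,14,15): XOR of data positions = 1⊕0⊕1⊕1⊕1⊕0⊕1 = 1
Codeword: 111011111011101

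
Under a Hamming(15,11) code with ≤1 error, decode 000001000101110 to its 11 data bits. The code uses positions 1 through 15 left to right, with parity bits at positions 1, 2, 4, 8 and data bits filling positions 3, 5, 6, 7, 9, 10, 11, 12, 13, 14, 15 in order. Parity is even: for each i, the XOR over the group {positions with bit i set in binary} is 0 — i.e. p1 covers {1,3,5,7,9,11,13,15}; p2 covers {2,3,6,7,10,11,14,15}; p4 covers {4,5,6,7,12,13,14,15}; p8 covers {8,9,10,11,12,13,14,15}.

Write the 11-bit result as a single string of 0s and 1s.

s1 (pos 1,3,5,7,9,11,13,15): 0⊕0⊕0⊕0⊕0⊕0⊕1⊕0 = 1
s2 (pos 2,3,6,7,10,11,14,15): 0⊕0⊕1⊕0⊕1⊕0⊕1⊕0 = 1
s4 (pos 4,5,6,7,12,13,14,15): 0⊕0⊕1⊕0⊕1⊕1⊕1⊕0 = 0
s8 (pos 8,9,10,11,12,13,14,15): 0⊕0⊕1⊕0⊕1⊕1⊕1⊕0 = 0
Syndrome s8…s1 = 0011 → error at position 3.
Flip position 3: 000001000101110 → 001001000101110
Read data bits from positions 3,5,6,7,9,10,11,12,13,14,15: 10100101110

10100101110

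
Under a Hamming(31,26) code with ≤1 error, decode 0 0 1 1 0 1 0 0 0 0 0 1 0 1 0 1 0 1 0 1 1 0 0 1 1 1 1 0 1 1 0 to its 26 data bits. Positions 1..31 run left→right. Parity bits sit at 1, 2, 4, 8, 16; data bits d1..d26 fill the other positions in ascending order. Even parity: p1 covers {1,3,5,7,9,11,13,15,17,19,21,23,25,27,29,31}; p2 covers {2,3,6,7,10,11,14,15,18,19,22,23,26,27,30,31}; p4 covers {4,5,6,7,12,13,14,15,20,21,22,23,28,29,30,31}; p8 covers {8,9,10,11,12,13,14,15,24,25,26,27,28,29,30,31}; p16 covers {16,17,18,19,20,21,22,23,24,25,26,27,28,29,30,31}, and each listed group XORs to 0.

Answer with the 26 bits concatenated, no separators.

00100001010010110011110110

s1 (pos 1,3,5,7,9,11,13,15,17,19,21,23,25,27,29,31): 0⊕1⊕0⊕0⊕0⊕0⊕0⊕0⊕0⊕0⊕1⊕0⊕1⊕1⊕1⊕0 = 1
s2 (pos 2,3,6,7,10,11,14,15,18,19,22,23,26,27,30,31): 0⊕1⊕1⊕0⊕0⊕0⊕1⊕0⊕1⊕0⊕0⊕0⊕1⊕1⊕1⊕0 = 1
s4 (pos 4,5,6,7,12,13,14,15,20,21,22,23,28,29,30,31): 1⊕0⊕1⊕0⊕1⊕0⊕1⊕0⊕1⊕1⊕0⊕0⊕0⊕1⊕1⊕0 = 0
s8 (pos 8,9,10,11,12,13,14,15,24,25,26,27,28,29,30,31): 0⊕0⊕0⊕0⊕1⊕0⊕1⊕0⊕1⊕1⊕1⊕1⊕0⊕1⊕1⊕0 = 0
s16 (pos 16,17,18,19,20,21,22,23,24,25,26,27,28,29,30,31): 1⊕0⊕1⊕0⊕1⊕1⊕0⊕0⊕1⊕1⊕1⊕1⊕0⊕1⊕1⊕0 = 0
Syndrome s16…s1 = 00011 → error at position 3.
Flip position 3: 0011010000010101010110011110110 → 0001010000010101010110011110110
Read data bits from positions 3,5,6,7,9,10,11,12,13,14,15,17,18,19,20,21,22,23,24,25,26,27,28,29,30,31: 00100001010010110011110110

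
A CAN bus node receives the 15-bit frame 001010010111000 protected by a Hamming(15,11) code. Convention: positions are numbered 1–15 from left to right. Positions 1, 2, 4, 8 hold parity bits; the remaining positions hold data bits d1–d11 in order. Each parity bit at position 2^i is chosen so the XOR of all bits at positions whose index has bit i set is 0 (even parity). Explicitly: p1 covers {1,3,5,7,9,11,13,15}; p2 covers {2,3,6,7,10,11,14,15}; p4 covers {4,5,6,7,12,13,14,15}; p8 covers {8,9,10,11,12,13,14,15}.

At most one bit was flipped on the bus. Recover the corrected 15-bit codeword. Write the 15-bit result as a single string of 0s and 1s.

000010010111000

s1 (pos 1,3,5,7,9,11,13,15): 0⊕1⊕1⊕0⊕0⊕1⊕0⊕0 = 1
s2 (pos 2,3,6,7,10,11,14,15): 0⊕1⊕0⊕0⊕1⊕1⊕0⊕0 = 1
s4 (pos 4,5,6,7,12,13,14,15): 0⊕1⊕0⊕0⊕1⊕0⊕0⊕0 = 0
s8 (pos 8,9,10,11,12,13,14,15): 1⊕0⊕1⊕1⊕1⊕0⊕0⊕0 = 0
Syndrome s8…s1 = 0011 → error at position 3.
Flip position 3: 001010010111000 → 000010010111000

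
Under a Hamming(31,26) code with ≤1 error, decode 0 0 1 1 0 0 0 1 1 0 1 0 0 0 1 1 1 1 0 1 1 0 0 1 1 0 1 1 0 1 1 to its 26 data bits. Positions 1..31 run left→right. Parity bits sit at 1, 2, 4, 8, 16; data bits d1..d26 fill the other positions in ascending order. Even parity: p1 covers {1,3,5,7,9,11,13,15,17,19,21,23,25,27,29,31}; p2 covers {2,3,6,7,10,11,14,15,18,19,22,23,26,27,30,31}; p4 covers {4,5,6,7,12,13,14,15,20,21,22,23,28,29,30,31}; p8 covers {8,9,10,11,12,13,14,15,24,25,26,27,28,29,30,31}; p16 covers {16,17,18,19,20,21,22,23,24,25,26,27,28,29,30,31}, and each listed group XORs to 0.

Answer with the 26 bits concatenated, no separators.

10001010001110110111011011

s1 (pos 1,3,5,7,9,11,13,15,17,19,21,23,25,27,29,31): 0⊕1⊕0⊕0⊕1⊕1⊕0⊕1⊕1⊕0⊕1⊕0⊕1⊕1⊕0⊕1 = 1
s2 (pos 2,3,6,7,10,11,14,15,18,19,22,23,26,27,30,31): 0⊕1⊕0⊕0⊕0⊕1⊕0⊕1⊕1⊕0⊕0⊕0⊕0⊕1⊕1⊕1 = 1
s4 (pos 4,5,6,7,12,13,14,15,20,21,22,23,28,29,30,31): 1⊕0⊕0⊕0⊕0⊕0⊕0⊕1⊕1⊕1⊕0⊕0⊕1⊕0⊕1⊕1 = 1
s8 (pos 8,9,10,11,12,13,14,15,24,25,26,27,28,29,30,31): 1⊕1⊕0⊕1⊕0⊕0⊕0⊕1⊕1⊕1⊕0⊕1⊕1⊕0⊕1⊕1 = 0
s16 (pos 16,17,18,19,20,21,22,23,24,25,26,27,28,29,30,31): 1⊕1⊕1⊕0⊕1⊕1⊕0⊕0⊕1⊕1⊕0⊕1⊕1⊕0⊕1⊕1 = 1
Syndrome s16…s1 = 10111 → error at position 23.
Flip position 23: 0011000110100011110110011011011 → 0011000110100011110110111011011
Read data bits from positions 3,5,6,7,9,10,11,12,13,14,15,17,18,19,20,21,22,23,24,25,26,27,28,29,30,31: 10001010001110110111011011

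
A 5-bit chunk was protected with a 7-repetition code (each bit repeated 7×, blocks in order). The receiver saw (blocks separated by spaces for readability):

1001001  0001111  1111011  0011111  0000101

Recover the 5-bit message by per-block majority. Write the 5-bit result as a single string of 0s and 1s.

01110

Block 1 (1001001): 3 ones → 0
Block 2 (0001111): 4 ones → 1
Block 3 (1111011): 6 ones → 1
Block 4 (0011111): 5 ones → 1
Block 5 (0000101): 2 ones → 0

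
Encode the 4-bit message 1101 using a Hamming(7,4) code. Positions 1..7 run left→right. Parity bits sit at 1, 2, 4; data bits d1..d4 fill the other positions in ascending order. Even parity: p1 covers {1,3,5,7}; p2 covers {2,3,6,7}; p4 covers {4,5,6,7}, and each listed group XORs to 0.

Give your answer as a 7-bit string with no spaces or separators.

1010101

Place data at non-parity positions: p1 p2 1 p4 1 0 1
p1 (pos 1,3,5,7): XOR of data positions = 1⊕1⊕1 = 1
p2 (pos 2,3,6,7): XOR of data positions = 1⊕0⊕1 = 0
p4 (pos 4,5,6,7): XOR of data positions = 1⊕0⊕1 = 0
Codeword: 1010101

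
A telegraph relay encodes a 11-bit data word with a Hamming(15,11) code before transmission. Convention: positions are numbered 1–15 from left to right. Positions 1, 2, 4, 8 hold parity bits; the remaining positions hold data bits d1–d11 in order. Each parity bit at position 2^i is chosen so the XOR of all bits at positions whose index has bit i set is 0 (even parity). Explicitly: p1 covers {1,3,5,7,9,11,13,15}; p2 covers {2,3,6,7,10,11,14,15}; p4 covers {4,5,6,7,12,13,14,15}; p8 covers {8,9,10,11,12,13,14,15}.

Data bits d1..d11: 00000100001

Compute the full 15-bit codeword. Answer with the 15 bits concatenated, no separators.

Place data at non-parity positions: p1 p2 0 p4 0 0 0 p8 0 1 0 0 0 0 1
p1 (pos 1,3,5,7,9,11,13,15): XOR of data positions = 0⊕0⊕0⊕0⊕0⊕0⊕1 = 1
p2 (pos 2,3,6,7,10,11,14,15): XOR of data positions = 0⊕0⊕0⊕1⊕0⊕0⊕1 = 0
p4 (pos 4,5,6,7,12,13,14,15): XOR of data positions = 0⊕0⊕0⊕0⊕0⊕0⊕1 = 1
p8 (pos 8,9,10,11,12,13,14,15): XOR of data positions = 0⊕1⊕0⊕0⊕0⊕0⊕1 = 0
Codeword: 100100000100001

100100000100001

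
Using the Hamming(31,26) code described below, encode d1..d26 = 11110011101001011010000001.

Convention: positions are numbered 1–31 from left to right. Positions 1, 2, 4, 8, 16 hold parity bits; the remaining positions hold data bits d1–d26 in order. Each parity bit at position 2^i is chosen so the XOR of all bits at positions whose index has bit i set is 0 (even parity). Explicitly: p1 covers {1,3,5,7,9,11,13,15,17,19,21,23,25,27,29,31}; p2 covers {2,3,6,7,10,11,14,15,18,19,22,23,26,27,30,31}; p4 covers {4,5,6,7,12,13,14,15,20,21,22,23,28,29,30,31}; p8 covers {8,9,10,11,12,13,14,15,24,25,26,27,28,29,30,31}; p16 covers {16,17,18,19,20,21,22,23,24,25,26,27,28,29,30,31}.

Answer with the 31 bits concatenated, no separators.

Place data at non-parity positions: p1 p2 1 p4 1 1 1 p8 0 0 1 1 1 0 1 p16 0 0 1 0 1 1 0 1 0 0 0 0 0 0 1
p1 (pos 1,3,5,7,9,11,13,15,17,19,21,23,25,27,29,31): XOR of data positions = 1⊕1⊕1⊕0⊕1⊕1⊕1⊕0⊕1⊕1⊕0⊕0⊕0⊕0⊕1 = 1
p2 (pos 2,3,6,7,10,11,14,15,18,19,22,23,26,27,30,31): XOR of data positions = 1⊕1⊕1⊕0⊕1⊕0⊕1⊕0⊕1⊕1⊕0⊕0⊕0⊕0⊕1 = 0
p4 (pos 4,5,6,7,12,13,14,15,20,21,22,23,28,29,30,31): XOR of data positions = 1⊕1⊕1⊕1⊕1⊕0⊕1⊕0⊕1⊕1⊕0⊕0⊕0⊕0⊕1 = 1
p8 (pos 8,9,10,11,12,13,14,15,24,25,26,27,28,29,30,31): XOR of data positions = 0⊕0⊕1⊕1⊕1⊕0⊕1⊕1⊕0⊕0⊕0⊕0⊕0⊕0⊕1 = 0
p16 (pos 16,17,18,19,20,21,22,23,24,25,26,27,28,29,30,31): XOR of data positions = 0⊕0⊕1⊕0⊕1⊕1⊕0⊕1⊕0⊕0⊕0⊕0⊕0⊕0⊕1 = 1
Codeword: 1011111000111011001011010000001

1011111000111011001011010000001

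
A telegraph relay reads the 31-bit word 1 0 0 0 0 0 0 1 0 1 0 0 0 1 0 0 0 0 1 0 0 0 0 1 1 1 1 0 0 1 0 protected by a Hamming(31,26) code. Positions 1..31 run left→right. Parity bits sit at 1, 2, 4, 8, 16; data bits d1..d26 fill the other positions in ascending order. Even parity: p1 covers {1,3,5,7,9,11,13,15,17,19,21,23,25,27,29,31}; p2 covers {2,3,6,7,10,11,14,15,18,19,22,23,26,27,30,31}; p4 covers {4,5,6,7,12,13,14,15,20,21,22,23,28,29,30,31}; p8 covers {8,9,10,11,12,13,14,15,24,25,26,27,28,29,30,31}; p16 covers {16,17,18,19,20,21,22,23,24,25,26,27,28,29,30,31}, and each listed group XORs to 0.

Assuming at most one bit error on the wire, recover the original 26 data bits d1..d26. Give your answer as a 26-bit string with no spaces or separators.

00000100010001000011110010

s1 (pos 1,3,5,7,9,11,13,15,17,19,21,23,25,27,29,31): 1⊕0⊕0⊕0⊕0⊕0⊕0⊕0⊕0⊕1⊕0⊕0⊕1⊕1⊕0⊕0 = 0
s2 (pos 2,3,6,7,10,11,14,15,18,19,22,23,26,27,30,31): 0⊕0⊕0⊕0⊕1⊕0⊕1⊕0⊕0⊕1⊕0⊕0⊕1⊕1⊕1⊕0 = 0
s4 (pos 4,5,6,7,12,13,14,15,20,21,22,23,28,29,30,31): 0⊕0⊕0⊕0⊕0⊕0⊕1⊕0⊕0⊕0⊕0⊕0⊕0⊕0⊕1⊕0 = 0
s8 (pos 8,9,10,11,12,13,14,15,24,25,26,27,28,29,30,31): 1⊕0⊕1⊕0⊕0⊕0⊕1⊕0⊕1⊕1⊕1⊕1⊕0⊕0⊕1⊕0 = 0
s16 (pos 16,17,18,19,20,21,22,23,24,25,26,27,28,29,30,31): 0⊕0⊕0⊕1⊕0⊕0⊕0⊕0⊕1⊕1⊕1⊕1⊕0⊕0⊕1⊕0 = 0
Syndrome s16…s1 = 00000 → no error.
Read data bits from positions 3,5,6,7,9,10,11,12,13,14,15,17,18,19,20,21,22,23,24,25,26,27,28,29,30,31: 00000100010001000011110010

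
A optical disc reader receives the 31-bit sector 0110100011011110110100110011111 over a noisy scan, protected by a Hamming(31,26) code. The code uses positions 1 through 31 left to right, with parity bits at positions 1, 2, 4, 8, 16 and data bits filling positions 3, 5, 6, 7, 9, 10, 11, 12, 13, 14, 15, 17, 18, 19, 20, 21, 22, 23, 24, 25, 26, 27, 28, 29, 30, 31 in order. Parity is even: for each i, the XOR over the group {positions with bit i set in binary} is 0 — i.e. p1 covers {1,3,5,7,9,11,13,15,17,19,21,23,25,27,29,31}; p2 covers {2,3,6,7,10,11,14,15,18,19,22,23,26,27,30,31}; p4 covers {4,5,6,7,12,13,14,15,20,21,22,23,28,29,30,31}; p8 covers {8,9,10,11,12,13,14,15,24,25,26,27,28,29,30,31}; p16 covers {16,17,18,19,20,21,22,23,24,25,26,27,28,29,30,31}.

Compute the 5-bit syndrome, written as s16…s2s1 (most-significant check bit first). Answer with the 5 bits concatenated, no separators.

s1 (pos 1,3,5,7,9,11,13,15,17,19,21,23,25,27,29,31): 0⊕1⊕1⊕0⊕1⊕0⊕1⊕1⊕1⊕0⊕0⊕1⊕0⊕1⊕1⊕1 = 0
s2 (pos 2,3,6,7,10,11,14,15,18,19,22,23,26,27,30,31): 1⊕1⊕0⊕0⊕1⊕0⊕1⊕1⊕1⊕0⊕0⊕1⊕0⊕1⊕1⊕1 = 0
s4 (pos 4,5,6,7,12,13,14,15,20,21,22,23,28,29,30,31): 0⊕1⊕0⊕0⊕1⊕1⊕1⊕1⊕1⊕0⊕0⊕1⊕1⊕1⊕1⊕1 = 1
s8 (pos 8,9,10,11,12,13,14,15,24,25,26,27,28,29,30,31): 0⊕1⊕1⊕0⊕1⊕1⊕1⊕1⊕1⊕0⊕0⊕1⊕1⊕1⊕1⊕1 = 0
s16 (pos 16,17,18,19,20,21,22,23,24,25,26,27,28,29,30,31): 0⊕1⊕1⊕0⊕1⊕0⊕0⊕1⊕1⊕0⊕0⊕1⊕1⊕1⊕1⊕1 = 0
Syndrome s16…s1 = 00100 → error at position 4.

00100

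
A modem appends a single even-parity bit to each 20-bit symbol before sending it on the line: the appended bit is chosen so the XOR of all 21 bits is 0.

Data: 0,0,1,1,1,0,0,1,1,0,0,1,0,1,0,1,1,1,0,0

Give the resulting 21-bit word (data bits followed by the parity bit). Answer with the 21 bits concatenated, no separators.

XOR of the 20 data bits: 0⊕0⊕1⊕1⊕1⊕0⊕0⊕1⊕1⊕0⊕0⊕1⊕0⊕1⊕0⊕1⊕1⊕1⊕0⊕0 = 0
Parity bit = 0 (so all 21 bits XOR to 0).

001110011001010111000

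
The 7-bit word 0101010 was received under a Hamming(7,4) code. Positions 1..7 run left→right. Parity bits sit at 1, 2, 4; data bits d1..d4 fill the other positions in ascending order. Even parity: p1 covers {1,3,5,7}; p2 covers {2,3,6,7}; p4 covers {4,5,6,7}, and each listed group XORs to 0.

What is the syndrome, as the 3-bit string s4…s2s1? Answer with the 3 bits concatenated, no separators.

000

s1 (pos 1,3,5,7): 0⊕0⊕0⊕0 = 0
s2 (pos 2,3,6,7): 1⊕0⊕1⊕0 = 0
s4 (pos 4,5,6,7): 1⊕0⊕1⊕0 = 0
Syndrome s4…s1 = 000 → no error.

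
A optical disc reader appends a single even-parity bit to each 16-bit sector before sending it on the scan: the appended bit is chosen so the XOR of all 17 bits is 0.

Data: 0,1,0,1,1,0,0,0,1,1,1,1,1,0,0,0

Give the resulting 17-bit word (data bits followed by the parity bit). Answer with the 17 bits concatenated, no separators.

01011000111110000

XOR of the 16 data bits: 0⊕1⊕0⊕1⊕1⊕0⊕0⊕0⊕1⊕1⊕1⊕1⊕1⊕0⊕0⊕0 = 0
Parity bit = 0 (so all 17 bits XOR to 0).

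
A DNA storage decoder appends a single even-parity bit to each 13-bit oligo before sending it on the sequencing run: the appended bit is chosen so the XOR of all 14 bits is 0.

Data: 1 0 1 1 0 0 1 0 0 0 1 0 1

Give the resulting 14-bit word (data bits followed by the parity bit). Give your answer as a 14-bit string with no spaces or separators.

XOR of the 13 data bits: 1⊕0⊕1⊕1⊕0⊕0⊕1⊕0⊕0⊕0⊕1⊕0⊕1 = 0
Parity bit = 0 (so all 14 bits XOR to 0).

10110010001010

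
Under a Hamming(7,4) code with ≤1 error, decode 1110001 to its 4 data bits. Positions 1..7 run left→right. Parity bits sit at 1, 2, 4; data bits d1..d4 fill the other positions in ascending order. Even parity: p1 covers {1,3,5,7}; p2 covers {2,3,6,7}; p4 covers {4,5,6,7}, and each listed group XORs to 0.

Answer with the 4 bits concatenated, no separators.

s1 (pos 1,3,5,7): 1⊕1⊕0⊕1 = 1
s2 (pos 2,3,6,7): 1⊕1⊕0⊕1 = 1
s4 (pos 4,5,6,7): 0⊕0⊕0⊕1 = 1
Syndrome s4…s1 = 111 → error at position 7.
Flip position 7: 1110001 → 1110000
Read data bits from positions 3,5,6,7: 1000

1000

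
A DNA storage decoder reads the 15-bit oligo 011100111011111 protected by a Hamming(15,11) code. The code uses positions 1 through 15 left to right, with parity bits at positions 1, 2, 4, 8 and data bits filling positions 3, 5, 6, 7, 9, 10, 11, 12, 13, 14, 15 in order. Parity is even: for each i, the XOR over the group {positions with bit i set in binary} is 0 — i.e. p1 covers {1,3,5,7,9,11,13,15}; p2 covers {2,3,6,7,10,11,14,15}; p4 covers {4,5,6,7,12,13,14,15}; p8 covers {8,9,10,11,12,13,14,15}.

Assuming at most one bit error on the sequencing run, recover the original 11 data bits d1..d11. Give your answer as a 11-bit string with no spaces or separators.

10011011111

s1 (pos 1,3,5,7,9,11,13,15): 0⊕1⊕0⊕1⊕1⊕1⊕1⊕1 = 0
s2 (pos 2,3,6,7,10,11,14,15): 1⊕1⊕0⊕1⊕0⊕1⊕1⊕1 = 0
s4 (pos 4,5,6,7,12,13,14,15): 1⊕0⊕0⊕1⊕1⊕1⊕1⊕1 = 0
s8 (pos 8,9,10,11,12,13,14,15): 1⊕1⊕0⊕1⊕1⊕1⊕1⊕1 = 1
Syndrome s8…s1 = 1000 → error at position 8.
Flip position 8: 011100111011111 → 011100101011111
Read data bits from positions 3,5,6,7,9,10,11,12,13,14,15: 10011011111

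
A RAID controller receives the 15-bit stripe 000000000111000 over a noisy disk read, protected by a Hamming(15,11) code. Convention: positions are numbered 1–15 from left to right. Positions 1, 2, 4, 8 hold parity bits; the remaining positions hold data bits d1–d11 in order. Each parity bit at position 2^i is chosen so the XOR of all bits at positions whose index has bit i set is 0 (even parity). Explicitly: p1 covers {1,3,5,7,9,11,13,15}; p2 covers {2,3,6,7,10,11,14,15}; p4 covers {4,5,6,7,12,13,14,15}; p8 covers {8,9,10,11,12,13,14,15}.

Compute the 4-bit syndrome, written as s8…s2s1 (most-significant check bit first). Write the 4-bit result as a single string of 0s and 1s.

s1 (pos 1,3,5,7,9,11,13,15): 0⊕0⊕0⊕0⊕0⊕1⊕0⊕0 = 1
s2 (pos 2,3,6,7,10,11,14,15): 0⊕0⊕0⊕0⊕1⊕1⊕0⊕0 = 0
s4 (pos 4,5,6,7,12,13,14,15): 0⊕0⊕0⊕0⊕1⊕0⊕0⊕0 = 1
s8 (pos 8,9,10,11,12,13,14,15): 0⊕0⊕1⊕1⊕1⊕0⊕0⊕0 = 1
Syndrome s8…s1 = 1101 → error at position 13.

1101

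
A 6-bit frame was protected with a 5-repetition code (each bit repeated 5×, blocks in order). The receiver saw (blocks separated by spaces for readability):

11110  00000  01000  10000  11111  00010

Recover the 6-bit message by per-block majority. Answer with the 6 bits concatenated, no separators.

Block 1 (11110): 4 ones → 1
Block 2 (00000): 0 ones → 0
Block 3 (01000): 1 one → 0
Block 4 (10000): 1 one → 0
Block 5 (11111): 5 ones → 1
Block 6 (00010): 1 one → 0

100010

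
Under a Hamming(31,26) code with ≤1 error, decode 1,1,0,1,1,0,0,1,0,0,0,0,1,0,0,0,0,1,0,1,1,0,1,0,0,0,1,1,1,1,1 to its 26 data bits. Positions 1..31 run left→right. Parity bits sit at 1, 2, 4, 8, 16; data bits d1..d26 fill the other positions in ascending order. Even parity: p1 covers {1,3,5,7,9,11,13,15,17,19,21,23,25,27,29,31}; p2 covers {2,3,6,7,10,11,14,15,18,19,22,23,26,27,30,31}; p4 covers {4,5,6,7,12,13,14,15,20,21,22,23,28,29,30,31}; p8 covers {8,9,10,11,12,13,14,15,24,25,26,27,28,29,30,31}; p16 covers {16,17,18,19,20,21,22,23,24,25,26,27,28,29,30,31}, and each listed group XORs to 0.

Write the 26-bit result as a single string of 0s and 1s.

01000000100010110110011111

s1 (pos 1,3,5,7,9,11,13,15,17,19,21,23,25,27,29,31): 1⊕0⊕1⊕0⊕0⊕0⊕1⊕0⊕0⊕0⊕1⊕1⊕0⊕1⊕1⊕1 = 0
s2 (pos 2,3,6,7,10,11,14,15,18,19,22,23,26,27,30,31): 1⊕0⊕0⊕0⊕0⊕0⊕0⊕0⊕1⊕0⊕0⊕1⊕0⊕1⊕1⊕1 = 0
s4 (pos 4,5,6,7,12,13,14,15,20,21,22,23,28,29,30,31): 1⊕1⊕0⊕0⊕0⊕1⊕0⊕0⊕1⊕1⊕0⊕1⊕1⊕1⊕1⊕1 = 0
s8 (pos 8,9,10,11,12,13,14,15,24,25,26,27,28,29,30,31): 1⊕0⊕0⊕0⊕0⊕1⊕0⊕0⊕0⊕0⊕0⊕1⊕1⊕1⊕1⊕1 = 1
s16 (pos 16,17,18,19,20,21,22,23,24,25,26,27,28,29,30,31): 0⊕0⊕1⊕0⊕1⊕1⊕0⊕1⊕0⊕0⊕0⊕1⊕1⊕1⊕1⊕1 = 1
Syndrome s16…s1 = 11000 → error at position 24.
Flip position 24: 1101100100001000010110100011111 → 1101100100001000010110110011111
Read data bits from positions 3,5,6,7,9,10,11,12,13,14,15,17,18,19,20,21,22,23,24,25,26,27,28,29,30,31: 01000000100010110110011111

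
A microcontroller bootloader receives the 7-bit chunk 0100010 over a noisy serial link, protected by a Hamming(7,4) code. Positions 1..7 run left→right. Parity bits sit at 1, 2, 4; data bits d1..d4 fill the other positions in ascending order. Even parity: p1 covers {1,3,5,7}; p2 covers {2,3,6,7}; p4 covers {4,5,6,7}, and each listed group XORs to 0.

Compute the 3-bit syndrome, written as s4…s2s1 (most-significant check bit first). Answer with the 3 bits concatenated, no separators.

100

s1 (pos 1,3,5,7): 0⊕0⊕0⊕0 = 0
s2 (pos 2,3,6,7): 1⊕0⊕1⊕0 = 0
s4 (pos 4,5,6,7): 0⊕0⊕1⊕0 = 1
Syndrome s4…s1 = 100 → error at position 4.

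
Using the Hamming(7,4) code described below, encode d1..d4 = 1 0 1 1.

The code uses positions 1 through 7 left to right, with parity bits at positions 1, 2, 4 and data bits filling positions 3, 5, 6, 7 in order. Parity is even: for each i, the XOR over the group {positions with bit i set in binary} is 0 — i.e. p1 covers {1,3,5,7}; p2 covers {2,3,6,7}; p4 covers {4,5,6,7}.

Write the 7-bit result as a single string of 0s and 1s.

0110011

Place data at non-parity positions: p1 p2 1 p4 0 1 1
p1 (pos 1,3,5,7): XOR of data positions = 1⊕0⊕1 = 0
p2 (pos 2,3,6,7): XOR of data positions = 1⊕1⊕1 = 1
p4 (pos 4,5,6,7): XOR of data positions = 0⊕1⊕1 = 0
Codeword: 0110011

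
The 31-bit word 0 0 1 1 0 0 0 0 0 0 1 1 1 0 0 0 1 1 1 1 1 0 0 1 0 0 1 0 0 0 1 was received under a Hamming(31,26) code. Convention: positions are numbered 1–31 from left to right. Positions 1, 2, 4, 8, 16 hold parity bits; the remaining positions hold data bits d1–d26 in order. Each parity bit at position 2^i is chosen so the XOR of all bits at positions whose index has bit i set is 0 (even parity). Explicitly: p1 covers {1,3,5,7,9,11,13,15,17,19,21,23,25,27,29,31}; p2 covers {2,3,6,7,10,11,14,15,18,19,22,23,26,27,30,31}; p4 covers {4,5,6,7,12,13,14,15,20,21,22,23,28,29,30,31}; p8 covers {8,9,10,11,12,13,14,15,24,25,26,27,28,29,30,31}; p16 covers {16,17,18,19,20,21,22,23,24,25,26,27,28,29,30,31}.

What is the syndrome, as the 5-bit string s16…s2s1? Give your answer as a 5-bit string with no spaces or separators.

00000

s1 (pos 1,3,5,7,9,11,13,15,17,19,21,23,25,27,29,31): 0⊕1⊕0⊕0⊕0⊕1⊕1⊕0⊕1⊕1⊕1⊕0⊕0⊕1⊕0⊕1 = 0
s2 (pos 2,3,6,7,10,11,14,15,18,19,22,23,26,27,30,31): 0⊕1⊕0⊕0⊕0⊕1⊕0⊕0⊕1⊕1⊕0⊕0⊕0⊕1⊕0⊕1 = 0
s4 (pos 4,5,6,7,12,13,14,15,20,21,22,23,28,29,30,31): 1⊕0⊕0⊕0⊕1⊕1⊕0⊕0⊕1⊕1⊕0⊕0⊕0⊕0⊕0⊕1 = 0
s8 (pos 8,9,10,11,12,13,14,15,24,25,26,27,28,29,30,31): 0⊕0⊕0⊕1⊕1⊕1⊕0⊕0⊕1⊕0⊕0⊕1⊕0⊕0⊕0⊕1 = 0
s16 (pos 16,17,18,19,20,21,22,23,24,25,26,27,28,29,30,31): 0⊕1⊕1⊕1⊕1⊕1⊕0⊕0⊕1⊕0⊕0⊕1⊕0⊕0⊕0⊕1 = 0
Syndrome s16…s1 = 00000 → no error.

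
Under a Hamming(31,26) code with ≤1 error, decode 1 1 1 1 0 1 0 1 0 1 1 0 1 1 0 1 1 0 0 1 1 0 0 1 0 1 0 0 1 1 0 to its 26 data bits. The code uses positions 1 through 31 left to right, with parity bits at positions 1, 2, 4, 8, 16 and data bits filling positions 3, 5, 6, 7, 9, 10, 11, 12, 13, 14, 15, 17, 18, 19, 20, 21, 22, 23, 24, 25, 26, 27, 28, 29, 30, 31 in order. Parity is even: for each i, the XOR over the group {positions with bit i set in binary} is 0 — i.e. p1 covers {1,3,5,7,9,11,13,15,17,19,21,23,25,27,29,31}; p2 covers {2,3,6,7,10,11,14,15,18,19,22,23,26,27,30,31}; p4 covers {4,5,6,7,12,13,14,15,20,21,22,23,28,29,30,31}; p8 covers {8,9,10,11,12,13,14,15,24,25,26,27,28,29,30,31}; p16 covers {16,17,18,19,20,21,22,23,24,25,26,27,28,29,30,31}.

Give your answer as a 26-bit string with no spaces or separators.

s1 (pos 1,3,5,7,9,11,13,15,17,19,21,23,25,27,29,31): 1⊕1⊕0⊕0⊕0⊕1⊕1⊕0⊕1⊕0⊕1⊕0⊕0⊕0⊕1⊕0 = 1
s2 (pos 2,3,6,7,10,11,14,15,18,19,22,23,26,27,30,31): 1⊕1⊕1⊕0⊕1⊕1⊕1⊕0⊕0⊕0⊕0⊕0⊕1⊕0⊕1⊕0 = 0
s4 (pos 4,5,6,7,12,13,14,15,20,21,22,23,28,29,30,31): 1⊕0⊕1⊕0⊕0⊕1⊕1⊕0⊕1⊕1⊕0⊕0⊕0⊕1⊕1⊕0 = 0
s8 (pos 8,9,10,11,12,13,14,15,24,25,26,27,28,29,30,31): 1⊕0⊕1⊕1⊕0⊕1⊕1⊕0⊕1⊕0⊕1⊕0⊕0⊕1⊕1⊕0 = 1
s16 (pos 16,17,18,19,20,21,22,23,24,25,26,27,28,29,30,31): 1⊕1⊕0⊕0⊕1⊕1⊕0⊕0⊕1⊕0⊕1⊕0⊕0⊕1⊕1⊕0 = 0
Syndrome s16…s1 = 01001 → error at position 9.
Flip position 9: 1111010101101101100110010100110 → 1111010111101101100110010100110
Read data bits from positions 3,5,6,7,9,10,11,12,13,14,15,17,18,19,20,21,22,23,24,25,26,27,28,29,30,31: 10101110110100110010100110

10101110110100110010100110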